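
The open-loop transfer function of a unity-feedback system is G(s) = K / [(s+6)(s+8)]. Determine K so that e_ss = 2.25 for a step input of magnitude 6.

G(s) has no factors of s in the denominator, so the system is type 0.
K_p = lim_{s→0} G(s) = K / (6·8) = (1/48)·K.
e_ss = 6/(1 + K_p) = 2.25 ⇒ 1 + (1/48)·K = 8/3 ⇒ K = 80.

80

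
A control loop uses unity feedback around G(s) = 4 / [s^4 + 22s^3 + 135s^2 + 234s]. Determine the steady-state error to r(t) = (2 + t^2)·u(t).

infinity

Factoring s from the denominator leaves a polynomial with constant term 234, so the system is type 1. By superposition:
  • 2: tracked with zero error.
  • t^2: a type-1 system cannot track it, e_ss → ∞.
The unbounded component dominates.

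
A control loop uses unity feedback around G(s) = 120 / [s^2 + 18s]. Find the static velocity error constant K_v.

20/3

Factoring s from the denominator leaves a polynomial with constant term 18, so the system is type 1.
K_v = lim_{s→0} s·G(s) = 120 / 18 = 20/3.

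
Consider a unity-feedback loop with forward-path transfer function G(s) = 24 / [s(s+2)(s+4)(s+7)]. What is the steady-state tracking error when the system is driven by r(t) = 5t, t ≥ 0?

System type = 1 (one pole at s=0).
K_v = lim_{s→0} s·G(s) = 24 / (2·4·7) = 3/7.
e_ss = 5/K_v = 5/(3/7) = 35/3.

35/3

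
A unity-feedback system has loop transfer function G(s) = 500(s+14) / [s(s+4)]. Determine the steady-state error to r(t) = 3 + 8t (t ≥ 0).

4/875

One free integrator in G(s): this is a type 1 system. By superposition:
  • 3: tracked with zero error.
  • 8t: e_ss = 8/K_v with K_v=1750 → 4/875.
Total e_ss = 4/875.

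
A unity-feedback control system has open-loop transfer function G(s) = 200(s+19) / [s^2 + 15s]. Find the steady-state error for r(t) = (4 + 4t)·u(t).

3/190

The denominator has no term below 15s — 1 pole at s=0, type 1. Treating each term separately:
  • 4: tracked with zero error.
  • 4t: e_ss = 4/K_v with K_v=760/3 → 3/190.
Total e_ss = 3/190.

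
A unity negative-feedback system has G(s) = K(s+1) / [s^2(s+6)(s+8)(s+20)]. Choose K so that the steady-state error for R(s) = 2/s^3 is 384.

System type = 2 (two poles at s=0).
K_a = lim_{s→0} s^2·G(s) = K·1 / (6·8·20) = (1/960)·K.
e_ss = 2/K_a = 384 ⇒ K_a = 1/192 ⇒ K = (1/192)/(1/960) = 5.

5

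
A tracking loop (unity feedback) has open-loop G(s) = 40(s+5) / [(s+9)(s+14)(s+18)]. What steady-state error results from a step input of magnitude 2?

1134/617

G(s) has no factors of s in the denominator, so the system is type 0.
K_p = lim_{s→0} G(s) = 40·5 / (9·14·18) = 50/567.
e_ss = 2/(1 + K_p) = 2/(617/567) = 1134/617.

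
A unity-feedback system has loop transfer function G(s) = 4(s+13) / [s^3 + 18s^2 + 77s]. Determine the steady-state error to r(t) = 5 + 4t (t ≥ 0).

77/13

The denominator has no term below 77s — 1 pole at s=0, type 1. Treating each term separately:
  • 5: tracked with zero error.
  • 4t: e_ss = 4/K_v with K_v=52/77 → 77/13.
Total e_ss = 77/13.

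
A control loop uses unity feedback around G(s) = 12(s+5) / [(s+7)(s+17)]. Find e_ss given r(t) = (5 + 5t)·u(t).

infinity

G(s) has no factors of s in the denominator, so the system is type 0. Taking each input component in turn:
  • 5: e_ss = 5/(1+K_p) with K_p=60/119 → 595/179.
  • 5t: a type-0 system cannot track it, e_ss → ∞.
The unbounded component dominates.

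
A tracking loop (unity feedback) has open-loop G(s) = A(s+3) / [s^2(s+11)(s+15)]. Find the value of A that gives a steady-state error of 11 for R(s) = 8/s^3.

40

The open loop has two poles at the origin → type 2 system.
K_a = lim_{s→0} s^2·G(s) = A·3 / (11·15) = (1/55)·A.
e_ss = 8/K_a = 11 ⇒ K_a = 8/11 ⇒ A = (8/11)/(1/55) = 40.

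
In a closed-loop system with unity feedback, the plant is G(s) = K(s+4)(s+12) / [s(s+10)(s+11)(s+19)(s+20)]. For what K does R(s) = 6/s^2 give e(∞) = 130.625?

40

System type = 1 (one pole at s=0).
K_v = lim_{s→0} s·G(s) = K·4·12 / (10·11·19·20) = (6/5225)·K.
e_ss = 6/K_v = 130.625 ⇒ K_v = 48/1045 ⇒ K = (48/1045)/(6/5225) = 40.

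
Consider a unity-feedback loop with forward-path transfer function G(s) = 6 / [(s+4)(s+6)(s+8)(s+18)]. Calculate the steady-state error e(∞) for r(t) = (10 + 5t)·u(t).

infinity

The open loop has no poles at the origin → type 0 system. By superposition:
  • 10: e_ss = 10/(1+K_p) with K_p=1/576 → 5760/577.
  • 5t: a type-0 system cannot track it, e_ss → ∞.
The unbounded component dominates.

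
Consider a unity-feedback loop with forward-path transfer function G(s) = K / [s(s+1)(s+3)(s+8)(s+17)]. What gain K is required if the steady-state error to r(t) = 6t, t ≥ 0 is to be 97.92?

G(s) has one factor of s in the denominator, so the system is type 1.
K_v = lim_{s→0} s·G(s) = K / (1·3·8·17) = (1/408)·K.
e_ss = 6/K_v = 97.92 ⇒ K_v = 25/408 ⇒ K = (25/408)/(1/408) = 25.

25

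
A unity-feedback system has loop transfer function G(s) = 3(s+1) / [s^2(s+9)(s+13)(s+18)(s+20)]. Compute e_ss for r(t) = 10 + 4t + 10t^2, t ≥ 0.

280800

System type = 2 (two poles at s=0). Taking each input component in turn:
  • 10: tracked with zero error.
  • 4t: tracked with zero error.
  • 10t^2: e_ss = 20/K_a with K_a=1/14040 → 280800.
Total e_ss = 280800.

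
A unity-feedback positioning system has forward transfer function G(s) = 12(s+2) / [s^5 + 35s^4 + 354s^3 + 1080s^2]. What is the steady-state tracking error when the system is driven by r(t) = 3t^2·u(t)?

270

Lowest-order denominator term is 1080s^2, so the open loop has 2 poles at the origin → type 2 system.
K_a = lim_{s→0} s^2·G(s) = 12·2 / 1080 = 1/45.
r(t) = 3t^2 gives R(s) = 6/s^3.
e_ss = 6/K_a = 6/(1/45) = 270.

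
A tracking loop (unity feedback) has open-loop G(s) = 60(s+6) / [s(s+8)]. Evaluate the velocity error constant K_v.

G(s) has one factor of s in the denominator, so the system is type 1.
K_v = lim_{s→0} s·G(s) = 60·6 / (8) = 45.

45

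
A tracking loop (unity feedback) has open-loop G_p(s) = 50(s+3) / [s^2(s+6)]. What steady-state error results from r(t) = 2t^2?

0.16

System type = 2 (two poles at s=0).
K_a = lim_{s→0} s^2·G_p(s) = 50·3 / (6) = 25.
r(t) = 2t^2 gives R(s) = 4/s^3.
e_ss = 4/K_a = 4/25 = 0.16.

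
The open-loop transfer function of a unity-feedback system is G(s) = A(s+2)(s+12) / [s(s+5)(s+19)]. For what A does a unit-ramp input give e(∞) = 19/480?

G(s) has one factor of s in the denominator, so the system is type 1.
K_v = lim_{s→0} s·G(s) = A·2·12 / (5·19) = (24/95)·A.
e_ss = 1/K_v = 19/480 ⇒ K_v = 480/19 ⇒ A = (480/19)/(24/95) = 100.

100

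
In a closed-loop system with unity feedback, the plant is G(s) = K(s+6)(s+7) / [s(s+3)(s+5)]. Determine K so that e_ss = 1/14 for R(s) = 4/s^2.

The open loop has one pole at the origin → type 1 system.
K_v = lim_{s→0} s·G(s) = K·6·7 / (3·5) = 2.8·K.
e_ss = 4/K_v = 1/14 ⇒ K_v = 56 ⇒ K = 56/2.8 = 20.

20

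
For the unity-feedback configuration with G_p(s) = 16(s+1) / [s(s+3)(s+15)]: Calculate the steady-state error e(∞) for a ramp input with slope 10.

One free integrator in G_p(s): this is a type 1 system.
K_v = lim_{s→0} s·G_p(s) = 16·1 / (3·15) = 16/45.
e_ss = 10/K_v = 10/(16/45) = 28.125.

28.125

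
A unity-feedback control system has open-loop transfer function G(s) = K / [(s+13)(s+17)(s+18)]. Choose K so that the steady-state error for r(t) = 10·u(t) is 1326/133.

12

The open loop has no poles at the origin → type 0 system.
K_p = lim_{s→0} G(s) = K / (13·17·18) = (1/3978)·K.
e_ss = 10/(1 + K_p) = 1326/133 ⇒ 1 + (1/3978)·K = 665/663 ⇒ K = 12.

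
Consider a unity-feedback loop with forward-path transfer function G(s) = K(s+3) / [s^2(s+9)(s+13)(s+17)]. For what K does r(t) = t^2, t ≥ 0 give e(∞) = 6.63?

G(s) has two factors of s in the denominator, so the system is type 2.
K_a = lim_{s→0} s^2·G(s) = K·3 / (9·13·17) = (1/663)·K.
e_ss = 2/K_a = 6.63 ⇒ K_a = 200/663 ⇒ K = (200/663)/(1/663) = 200.

200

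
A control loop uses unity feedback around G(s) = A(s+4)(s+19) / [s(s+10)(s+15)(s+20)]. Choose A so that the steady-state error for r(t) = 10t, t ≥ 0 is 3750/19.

One free integrator in G(s): this is a type 1 system.
K_v = lim_{s→0} s·G(s) = A·4·19 / (10·15·20) = (19/750)·A.
e_ss = 10/K_v = 3750/19 ⇒ K_v = 19/375 ⇒ A = (19/375)/(19/750) = 2.

2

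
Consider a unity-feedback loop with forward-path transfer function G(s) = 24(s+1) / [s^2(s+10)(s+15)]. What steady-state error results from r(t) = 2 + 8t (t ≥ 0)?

0

Two free integrators in G(s): this is a type 2 system. Treating each term separately:
  • 2: tracked with zero error.
  • 8t: tracked with zero error.
Total e_ss = 0.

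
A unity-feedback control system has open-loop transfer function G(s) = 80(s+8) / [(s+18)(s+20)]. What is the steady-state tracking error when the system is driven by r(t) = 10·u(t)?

3.6

The open loop has no poles at the origin → type 0 system.
K_p = lim_{s→0} G(s) = 80·8 / (18·20) = 16/9.
e_ss = 10/(1 + K_p) = 10/(25/9) = 3.6.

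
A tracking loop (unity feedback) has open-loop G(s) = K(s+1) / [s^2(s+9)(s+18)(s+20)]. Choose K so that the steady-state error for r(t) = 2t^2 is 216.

60

Two free integrators in G(s): this is a type 2 system.
K_a = lim_{s→0} s^2·G(s) = K·1 / (9·18·20) = (1/3240)·K.
e_ss = 4/K_a = 216 ⇒ K_a = 1/54 ⇒ K = (1/54)/(1/3240) = 60.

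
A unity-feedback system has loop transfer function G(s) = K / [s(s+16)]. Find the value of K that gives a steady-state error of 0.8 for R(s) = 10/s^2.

200

System type = 1 (one pole at s=0).
K_v = lim_{s→0} s·G(s) = K / (16) = 0.0625·K.
e_ss = 10/K_v = 0.8 ⇒ K_v = 12.5 ⇒ K = 12.5/0.0625 = 200.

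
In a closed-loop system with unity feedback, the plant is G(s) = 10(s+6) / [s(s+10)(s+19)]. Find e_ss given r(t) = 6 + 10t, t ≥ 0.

System type = 1 (one pole at s=0). Taking each input component in turn:
  • 6: tracked with zero error.
  • 10t: e_ss = 10/K_v with K_v=6/19 → 95/3.
Total e_ss = 95/3.

95/3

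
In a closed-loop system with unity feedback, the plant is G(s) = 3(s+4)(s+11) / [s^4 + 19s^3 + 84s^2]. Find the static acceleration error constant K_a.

Factoring s^2 from the denominator leaves a polynomial with constant term 84, so the system is type 2.
K_a = lim_{s→0} s^2·G(s) = 3·4·11 / 84 = 11/7.

11/7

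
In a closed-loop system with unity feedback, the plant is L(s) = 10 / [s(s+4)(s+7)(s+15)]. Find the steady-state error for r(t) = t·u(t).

L(s) has one factor of s in the denominator, so the system is type 1.
K_v = lim_{s→0} s·L(s) = 10 / (4·7·15) = 1/42.
e_ss = 1/K_v = 1/(1/42) = 42.

42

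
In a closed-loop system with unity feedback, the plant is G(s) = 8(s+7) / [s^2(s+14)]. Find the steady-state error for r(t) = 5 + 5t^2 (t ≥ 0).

2.5

Two free integrators in G(s): this is a type 2 system. By superposition:
  • 5: tracked with zero error.
  • 5t^2: e_ss = 10/K_a with K_a=4 → 2.5.
Total e_ss = 2.5.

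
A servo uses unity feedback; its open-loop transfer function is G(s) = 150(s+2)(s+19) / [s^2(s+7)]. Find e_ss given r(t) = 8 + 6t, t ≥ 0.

Two free integrators in G(s): this is a type 2 system. By superposition:
  • 8: tracked with zero error.
  • 6t: tracked with zero error.
Total e_ss = 0.

0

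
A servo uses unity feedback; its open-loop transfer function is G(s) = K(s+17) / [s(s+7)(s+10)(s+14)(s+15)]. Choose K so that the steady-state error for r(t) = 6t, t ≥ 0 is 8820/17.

10

G(s) has one factor of s in the denominator, so the system is type 1.
K_v = lim_{s→0} s·G(s) = K·17 / (7·10·14·15) = (17/14700)·K.
e_ss = 6/K_v = 8820/17 ⇒ K_v = 17/1470 ⇒ K = (17/1470)/(17/14700) = 10.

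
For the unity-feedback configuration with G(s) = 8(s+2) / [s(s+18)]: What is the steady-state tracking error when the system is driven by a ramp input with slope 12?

The open loop has one pole at the origin → type 1 system.
K_v = lim_{s→0} s·G(s) = 8·2 / (18) = 8/9.
e_ss = 12/K_v = 12/(8/9) = 13.5.

13.5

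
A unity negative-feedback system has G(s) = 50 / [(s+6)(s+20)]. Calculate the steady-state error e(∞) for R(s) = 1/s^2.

infinity

No free integrators in G(s): this is a type 0 system.
For a type-0 system K_v = 0, so e_ss to a ramp input is unbounded.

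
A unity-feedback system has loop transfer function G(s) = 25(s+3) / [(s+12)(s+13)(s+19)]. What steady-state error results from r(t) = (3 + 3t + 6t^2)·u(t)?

infinity

The open loop has no poles at the origin → type 0 system. Taking each input component in turn:
  • 3: e_ss = 3/(1+K_p) with K_p=25/988 → 2964/1013.
  • 3t: a type-0 system cannot track it, e_ss → ∞.
  • 6t^2: a type-0 system cannot track it, e_ss → ∞.
The unbounded component dominates.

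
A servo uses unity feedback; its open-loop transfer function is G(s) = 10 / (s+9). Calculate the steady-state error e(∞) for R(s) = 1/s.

9/19

The open loop has no poles at the origin → type 0 system.
K_p = lim_{s→0} G(s) = 10 / (9) = 10/9.
e_ss = 1/(1 + K_p) = 1/(19/9) = 9/19.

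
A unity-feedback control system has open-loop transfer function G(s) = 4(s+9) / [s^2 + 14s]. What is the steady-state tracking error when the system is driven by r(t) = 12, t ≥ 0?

0

The denominator has no term below 14s — 1 pole at s=0, type 1.
A type-1 system has K_p = ∞, so it tracks a step input with zero steady-state error.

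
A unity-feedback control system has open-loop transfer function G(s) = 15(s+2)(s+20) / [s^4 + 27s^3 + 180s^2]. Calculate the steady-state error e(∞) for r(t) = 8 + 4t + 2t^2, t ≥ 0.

The denominator has no term below 180s^2 — 2 poles at s=0, type 2. Treating each term separately:
  • 8: tracked with zero error.
  • 4t: tracked with zero error.
  • 2t^2: e_ss = 4/K_a with K_a=10/3 → 1.2.
Total e_ss = 1.2.

1.2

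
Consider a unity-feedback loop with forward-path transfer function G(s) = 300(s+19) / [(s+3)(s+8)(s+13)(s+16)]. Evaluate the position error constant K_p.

The open loop has no poles at the origin → type 0 system.
K_p = lim_{s→0} G(s) = 300·19 / (3·8·13·16) = 475/416.

475/416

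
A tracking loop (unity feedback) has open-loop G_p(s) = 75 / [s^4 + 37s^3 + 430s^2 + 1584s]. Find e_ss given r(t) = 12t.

253.44

Factoring s from the denominator leaves a polynomial with constant term 1584, so the system is type 1.
K_v = lim_{s→0} s·G_p(s) = 75 / 1584 = 25/528.
e_ss = 12/K_v = 12/(25/528) = 253.44.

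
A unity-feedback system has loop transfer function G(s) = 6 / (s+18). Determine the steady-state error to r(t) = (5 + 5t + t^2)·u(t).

infinity

System type = 0 (no poles at s=0). Taking each input component in turn:
  • 5: e_ss = 5/(1+K_p) with K_p=1/3 → 3.75.
  • 5t: a type-0 system cannot track it, e_ss → ∞.
  • t^2: a type-0 system cannot track it, e_ss → ∞.
The unbounded component dominates.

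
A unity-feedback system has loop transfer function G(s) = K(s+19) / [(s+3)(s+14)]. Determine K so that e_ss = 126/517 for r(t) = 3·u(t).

25

No free integrators in G(s): this is a type 0 system.
K_p = lim_{s→0} G(s) = K·19 / (3·14) = (19/42)·K.
e_ss = 3/(1 + K_p) = 126/517 ⇒ 1 + (19/42)·K = 517/42 ⇒ K = 25.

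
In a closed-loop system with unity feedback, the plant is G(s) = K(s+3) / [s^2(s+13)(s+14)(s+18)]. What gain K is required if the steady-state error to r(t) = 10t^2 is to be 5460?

Two free integrators in G(s): this is a type 2 system.
K_a = lim_{s→0} s^2·G(s) = K·3 / (13·14·18) = (1/1092)·K.
e_ss = 20/K_a = 5460 ⇒ K_a = 1/273 ⇒ K = (1/273)/(1/1092) = 4.

4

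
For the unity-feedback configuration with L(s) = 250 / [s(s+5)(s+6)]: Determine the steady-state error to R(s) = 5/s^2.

0.6

The open loop has one pole at the origin → type 1 system.
K_v = lim_{s→0} s·L(s) = 250 / (5·6) = 25/3.
e_ss = 5/K_v = 5/(25/3) = 0.6.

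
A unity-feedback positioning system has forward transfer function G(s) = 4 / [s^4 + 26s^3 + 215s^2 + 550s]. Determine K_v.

2/275

The denominator has no term below 550s — 1 pole at s=0, type 1.
K_v = lim_{s→0} s·G(s) = 4 / 550 = 2/275.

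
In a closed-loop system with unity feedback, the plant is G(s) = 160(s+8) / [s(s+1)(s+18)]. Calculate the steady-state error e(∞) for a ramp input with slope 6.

27/320

The open loop has one pole at the origin → type 1 system.
K_v = lim_{s→0} s·G(s) = 160·8 / (1·18) = 640/9.
e_ss = 6/K_v = 6/(640/9) = 27/320.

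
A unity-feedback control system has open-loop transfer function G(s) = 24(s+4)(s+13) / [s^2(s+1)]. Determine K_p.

infinity

K_p = lim_{s→0} G(s); with 2 poles at the origin the limit diverges, so K_p = ∞.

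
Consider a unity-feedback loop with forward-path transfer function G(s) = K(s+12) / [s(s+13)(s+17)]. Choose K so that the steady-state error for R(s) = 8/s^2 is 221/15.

System type = 1 (one pole at s=0).
K_v = lim_{s→0} s·G(s) = K·12 / (13·17) = (12/221)·K.
e_ss = 8/K_v = 221/15 ⇒ K_v = 120/221 ⇒ K = (120/221)/(12/221) = 10.

10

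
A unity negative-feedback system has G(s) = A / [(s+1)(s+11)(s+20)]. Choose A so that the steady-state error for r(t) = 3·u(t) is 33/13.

The open loop has no poles at the origin → type 0 system.
K_p = lim_{s→0} G(s) = A / (1·11·20) = (1/220)·A.
e_ss = 3/(1 + K_p) = 33/13 ⇒ 1 + (1/220)·A = 13/11 ⇒ A = 40.

40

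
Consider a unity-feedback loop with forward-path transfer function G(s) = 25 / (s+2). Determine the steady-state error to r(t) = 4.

G(s) has no factors of s in the denominator, so the system is type 0.
K_p = lim_{s→0} G(s) = 25 / (2) = 12.5.
e_ss = 4/(1 + K_p) = 4/13.5 = 8/27.

8/27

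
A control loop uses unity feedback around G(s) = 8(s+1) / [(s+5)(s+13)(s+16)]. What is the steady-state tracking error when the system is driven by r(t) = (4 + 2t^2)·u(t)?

infinity

System type = 0 (no poles at s=0). By superposition:
  • 4: e_ss = 4/(1+K_p) with K_p=1/130 → 520/131.
  • 2t^2: a type-0 system cannot track it, e_ss → ∞.
The unbounded component dominates.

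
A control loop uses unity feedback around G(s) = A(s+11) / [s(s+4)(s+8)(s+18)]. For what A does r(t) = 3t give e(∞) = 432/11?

4

G(s) has one factor of s in the denominator, so the system is type 1.
K_v = lim_{s→0} s·G(s) = A·11 / (4·8·18) = (11/576)·A.
e_ss = 3/K_v = 432/11 ⇒ K_v = 11/144 ⇒ A = (11/144)/(11/576) = 4.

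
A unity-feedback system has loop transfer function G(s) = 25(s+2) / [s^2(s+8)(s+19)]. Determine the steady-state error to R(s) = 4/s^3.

System type = 2 (two poles at s=0).
K_a = lim_{s→0} s^2·G(s) = 25·2 / (8·19) = 25/76.
r(t) = 2t^2 gives R(s) = 4/s^3.
e_ss = 4/K_a = 4/(25/76) = 12.16.

12.16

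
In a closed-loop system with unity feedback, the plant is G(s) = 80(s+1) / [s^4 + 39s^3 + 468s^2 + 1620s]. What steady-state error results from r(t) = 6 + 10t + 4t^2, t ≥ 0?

Factoring s from the denominator leaves a polynomial with constant term 1620, so the system is type 1. Taking each input component in turn:
  • 6: tracked with zero error.
  • 10t: e_ss = 10/K_v with K_v=4/81 → 202.5.
  • 4t^2: a type-1 system cannot track it, e_ss → ∞.
The unbounded component dominates.

infinity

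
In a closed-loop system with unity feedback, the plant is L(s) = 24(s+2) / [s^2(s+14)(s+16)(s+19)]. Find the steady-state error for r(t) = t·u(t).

0

System type = 2 (two poles at s=0).
A type-2 system has K_v = ∞, so it tracks a ramp input with zero steady-state error.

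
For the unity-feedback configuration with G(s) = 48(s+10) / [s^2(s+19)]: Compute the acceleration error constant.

480/19

System type = 2 (two poles at s=0).
K_a = lim_{s→0} s^2·G(s) = 48·10 / (19) = 480/19.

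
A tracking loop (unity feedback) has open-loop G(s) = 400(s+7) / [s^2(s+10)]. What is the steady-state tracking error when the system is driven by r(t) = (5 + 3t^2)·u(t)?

3/140

The open loop has two poles at the origin → type 2 system. Taking each input component in turn:
  • 5: tracked with zero error.
  • 3t^2: e_ss = 6/K_a with K_a=280 → 3/140.
Total e_ss = 3/140.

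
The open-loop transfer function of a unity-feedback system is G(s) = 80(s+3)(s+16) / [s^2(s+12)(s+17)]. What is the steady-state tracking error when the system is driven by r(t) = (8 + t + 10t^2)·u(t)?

1.0625

G(s) has two factors of s in the denominator, so the system is type 2. Treating each term separately:
  • 8: tracked with zero error.
  • t: tracked with zero error.
  • 10t^2: e_ss = 20/K_a with K_a=320/17 → 1.0625.
Total e_ss = 1.0625.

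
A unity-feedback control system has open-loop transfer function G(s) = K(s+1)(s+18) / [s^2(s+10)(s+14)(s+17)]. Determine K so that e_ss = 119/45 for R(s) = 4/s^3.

200

System type = 2 (two poles at s=0).
K_a = lim_{s→0} s^2·G(s) = K·1·18 / (10·14·17) = (9/1190)·K.
e_ss = 4/K_a = 119/45 ⇒ K_a = 180/119 ⇒ K = (180/119)/(9/1190) = 200.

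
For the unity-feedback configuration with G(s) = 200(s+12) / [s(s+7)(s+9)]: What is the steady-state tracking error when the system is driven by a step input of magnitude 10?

System type = 1 (one pole at s=0).
A type-1 system has K_p = ∞, so it tracks a step input with zero steady-state error.

0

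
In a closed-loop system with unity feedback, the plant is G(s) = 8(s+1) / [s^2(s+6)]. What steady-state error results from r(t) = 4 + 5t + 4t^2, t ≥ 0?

G(s) has two factors of s in the denominator, so the system is type 2. Taking each input component in turn:
  • 4: tracked with zero error.
  • 5t: tracked with zero error.
  • 4t^2: e_ss = 8/K_a with K_a=4/3 → 6.
Total e_ss = 6.

6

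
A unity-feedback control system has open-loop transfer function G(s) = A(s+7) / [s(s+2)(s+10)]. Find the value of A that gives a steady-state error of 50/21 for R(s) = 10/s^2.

12

System type = 1 (one pole at s=0).
K_v = lim_{s→0} s·G(s) = A·7 / (2·10) = 0.35·A.
e_ss = 10/K_v = 50/21 ⇒ K_v = 4.2 ⇒ A = 4.2/0.35 = 12.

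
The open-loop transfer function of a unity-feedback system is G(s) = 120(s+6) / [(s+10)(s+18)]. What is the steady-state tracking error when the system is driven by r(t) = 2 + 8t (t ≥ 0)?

infinity

The open loop has no poles at the origin → type 0 system. Treating each term separately:
  • 2: e_ss = 2/(1+K_p) with K_p=4 → 0.4.
  • 8t: a type-0 system cannot track it, e_ss → ∞.
The unbounded component dominates.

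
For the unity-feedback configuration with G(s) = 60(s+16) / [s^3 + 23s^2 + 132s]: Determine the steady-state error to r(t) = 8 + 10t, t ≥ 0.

Factoring s from the denominator leaves a polynomial with constant term 132, so the system is type 1. Taking each input component in turn:
  • 8: tracked with zero error.
  • 10t: e_ss = 10/K_v with K_v=80/11 → 1.375.
Total e_ss = 1.375.

1.375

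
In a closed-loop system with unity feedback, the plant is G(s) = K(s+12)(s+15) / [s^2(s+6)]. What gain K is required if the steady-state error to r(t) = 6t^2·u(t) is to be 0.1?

G(s) has two factors of s in the denominator, so the system is type 2.
K_a = lim_{s→0} s^2·G(s) = K·12·15 / (6) = 30·K.
e_ss = 12/K_a = 0.1 ⇒ K_a = 120 ⇒ K = 120/30 = 4.

4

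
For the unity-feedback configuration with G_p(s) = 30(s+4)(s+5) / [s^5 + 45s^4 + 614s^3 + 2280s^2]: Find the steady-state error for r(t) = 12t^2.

Lowest-order denominator term is 2280s^2, so the open loop has 2 poles at the origin → type 2 system.
K_a = lim_{s→0} s^2·G_p(s) = 30·4·5 / 2280 = 5/19.
r(t) = 12t^2 gives R(s) = 24/s^3.
e_ss = 24/K_a = 24/(5/19) = 91.2.

91.2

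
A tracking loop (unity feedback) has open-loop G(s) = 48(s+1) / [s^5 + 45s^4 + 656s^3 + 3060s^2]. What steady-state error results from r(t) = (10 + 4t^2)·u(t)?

The denominator has no term below 3060s^2 — 2 poles at s=0, type 2. Taking each input component in turn:
  • 10: tracked with zero error.
  • 4t^2: e_ss = 8/K_a with K_a=4/255 → 510.
Total e_ss = 510.

510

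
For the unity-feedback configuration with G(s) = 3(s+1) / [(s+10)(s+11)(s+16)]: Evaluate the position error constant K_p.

3/1760

No free integrators in G(s): this is a type 0 system.
K_p = lim_{s→0} G(s) = 3·1 / (10·11·16) = 3/1760.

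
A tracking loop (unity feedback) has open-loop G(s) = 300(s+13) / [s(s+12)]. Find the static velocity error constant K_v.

325

The open loop has one pole at the origin → type 1 system.
K_v = lim_{s→0} s·G(s) = 300·13 / (12) = 325.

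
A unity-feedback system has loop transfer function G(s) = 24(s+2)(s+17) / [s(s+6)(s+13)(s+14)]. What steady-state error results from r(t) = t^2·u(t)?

System type = 1 (one pole at s=0).
For a type-1 system K_a = 0, so e_ss to a parabolic input is unbounded.

infinity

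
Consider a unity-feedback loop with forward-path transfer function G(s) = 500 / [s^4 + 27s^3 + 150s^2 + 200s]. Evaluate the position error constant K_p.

infinity

K_p = lim_{s→0} G(s); with 1 pole at the origin the limit diverges, so K_p = ∞.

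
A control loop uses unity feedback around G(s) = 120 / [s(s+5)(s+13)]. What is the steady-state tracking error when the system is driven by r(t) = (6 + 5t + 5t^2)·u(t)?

infinity

G(s) has one factor of s in the denominator, so the system is type 1. By superposition:
  • 6: tracked with zero error.
  • 5t: e_ss = 5/K_v with K_v=24/13 → 65/24.
  • 5t^2: a type-1 system cannot track it, e_ss → ∞.
The unbounded component dominates.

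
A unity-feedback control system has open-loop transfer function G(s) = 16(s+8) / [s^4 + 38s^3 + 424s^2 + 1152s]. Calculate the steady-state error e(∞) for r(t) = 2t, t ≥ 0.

18

Lowest-order denominator term is 1152s, so the open loop has 1 pole at the origin → type 1 system.
K_v = lim_{s→0} s·G(s) = 16·8 / 1152 = 1/9.
e_ss = 2/K_v = 2/(1/9) = 18.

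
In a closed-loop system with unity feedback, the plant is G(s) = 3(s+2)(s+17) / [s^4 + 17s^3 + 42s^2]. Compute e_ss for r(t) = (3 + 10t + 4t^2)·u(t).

The denominator has no term below 42s^2 — 2 poles at s=0, type 2. Taking each input component in turn:
  • 3: tracked with zero error.
  • 10t: tracked with zero error.
  • 4t^2: e_ss = 8/K_a with K_a=17/7 → 56/17.
Total e_ss = 56/17.

56/17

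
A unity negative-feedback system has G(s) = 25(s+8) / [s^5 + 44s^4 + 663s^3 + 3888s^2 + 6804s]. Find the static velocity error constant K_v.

50/1701

Lowest-order denominator term is 6804s, so the open loop has 1 pole at the origin → type 1 system.
K_v = lim_{s→0} s·G(s) = 25·8 / 6804 = 50/1701.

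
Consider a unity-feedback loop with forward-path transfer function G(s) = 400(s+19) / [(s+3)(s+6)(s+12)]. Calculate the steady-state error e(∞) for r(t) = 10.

270/977

The open loop has no poles at the origin → type 0 system.
K_p = lim_{s→0} G(s) = 400·19 / (3·6·12) = 950/27.
e_ss = 10/(1 + K_p) = 10/(977/27) = 270/977.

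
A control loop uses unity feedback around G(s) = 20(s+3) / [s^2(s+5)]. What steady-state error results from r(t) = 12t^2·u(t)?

G(s) has two factors of s in the denominator, so the system is type 2.
K_a = lim_{s→0} s^2·G(s) = 20·3 / (5) = 12.
r(t) = 12t^2 gives R(s) = 24/s^3.
e_ss = 24/K_a = 24/12 = 2.

2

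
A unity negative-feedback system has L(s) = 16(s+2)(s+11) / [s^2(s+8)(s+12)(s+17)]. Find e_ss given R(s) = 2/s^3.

System type = 2 (two poles at s=0).
K_a = lim_{s→0} s^2·L(s) = 16·2·11 / (8·12·17) = 11/51.
r(t) = t^2 gives R(s) = 2/s^3.
e_ss = 2/K_a = 2/(11/51) = 102/11.

102/11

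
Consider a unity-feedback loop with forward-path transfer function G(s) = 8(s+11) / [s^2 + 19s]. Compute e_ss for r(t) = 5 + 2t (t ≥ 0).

The denominator has no term below 19s — 1 pole at s=0, type 1. By superposition:
  • 5: tracked with zero error.
  • 2t: e_ss = 2/K_v with K_v=88/19 → 19/44.
Total e_ss = 19/44.

19/44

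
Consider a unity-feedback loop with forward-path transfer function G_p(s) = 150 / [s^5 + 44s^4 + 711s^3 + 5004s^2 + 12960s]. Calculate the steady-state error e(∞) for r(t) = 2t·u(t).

172.8

Factoring s from the denominator leaves a polynomial with constant term 12960, so the system is type 1.
K_v = lim_{s→0} s·G_p(s) = 150 / 12960 = 5/432.
e_ss = 2/K_v = 2/(5/432) = 172.8.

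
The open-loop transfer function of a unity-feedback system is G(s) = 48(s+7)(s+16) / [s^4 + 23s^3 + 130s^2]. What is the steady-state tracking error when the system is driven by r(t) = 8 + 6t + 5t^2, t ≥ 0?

The denominator has no term below 130s^2 — 2 poles at s=0, type 2. By superposition:
  • 8: tracked with zero error.
  • 6t: tracked with zero error.
  • 5t^2: e_ss = 10/K_a with K_a=2688/65 → 325/1344.
Total e_ss = 325/1344.

325/1344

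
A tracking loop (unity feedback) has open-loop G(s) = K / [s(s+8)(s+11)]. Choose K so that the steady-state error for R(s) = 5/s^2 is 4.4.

The open loop has one pole at the origin → type 1 system.
K_v = lim_{s→0} s·G(s) = K / (8·11) = (1/88)·K.
e_ss = 5/K_v = 4.4 ⇒ K_v = 25/22 ⇒ K = (25/22)/(1/88) = 100.

100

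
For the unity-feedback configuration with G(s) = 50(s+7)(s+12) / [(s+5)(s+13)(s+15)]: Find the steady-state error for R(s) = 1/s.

13/69

The open loop has no poles at the origin → type 0 system.
K_p = lim_{s→0} G(s) = 50·7·12 / (5·13·15) = 56/13.
e_ss = 1/(1 + K_p) = 1/(69/13) = 13/69.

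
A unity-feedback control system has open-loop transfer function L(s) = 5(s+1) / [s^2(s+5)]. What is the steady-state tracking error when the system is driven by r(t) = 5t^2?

System type = 2 (two poles at s=0).
K_a = lim_{s→0} s^2·L(s) = 5·1 / (5) = 1.
r(t) = 5t^2 gives R(s) = 10/s^3.
e_ss = 10/K_a = 10/1 = 10.

10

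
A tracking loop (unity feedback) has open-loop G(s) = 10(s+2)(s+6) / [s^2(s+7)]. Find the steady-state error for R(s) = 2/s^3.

7/60

The open loop has two poles at the origin → type 2 system.
K_a = lim_{s→0} s^2·G(s) = 10·2·6 / (7) = 120/7.
r(t) = t^2 gives R(s) = 2/s^3.
e_ss = 2/K_a = 2/(120/7) = 7/60.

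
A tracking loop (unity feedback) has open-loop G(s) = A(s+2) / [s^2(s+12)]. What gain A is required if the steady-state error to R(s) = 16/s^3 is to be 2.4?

40

The open loop has two poles at the origin → type 2 system.
K_a = lim_{s→0} s^2·G(s) = A·2 / (12) = (1/6)·A.
e_ss = 16/K_a = 2.4 ⇒ K_a = 20/3 ⇒ A = (20/3)/(1/6) = 40.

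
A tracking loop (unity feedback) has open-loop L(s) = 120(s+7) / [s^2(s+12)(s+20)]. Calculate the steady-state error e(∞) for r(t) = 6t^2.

The open loop has two poles at the origin → type 2 system.
K_a = lim_{s→0} s^2·L(s) = 120·7 / (12·20) = 3.5.
r(t) = 6t^2 gives R(s) = 12/s^3.
e_ss = 12/K_a = 12/3.5 = 24/7.

24/7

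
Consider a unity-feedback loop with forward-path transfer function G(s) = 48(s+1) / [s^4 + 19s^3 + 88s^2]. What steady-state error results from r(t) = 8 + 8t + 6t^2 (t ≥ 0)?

Factoring s^2 from the denominator leaves a polynomial with constant term 88, so the system is type 2. Taking each input component in turn:
  • 8: tracked with zero error.
  • 8t: tracked with zero error.
  • 6t^2: e_ss = 12/K_a with K_a=6/11 → 22.
Total e_ss = 22.

22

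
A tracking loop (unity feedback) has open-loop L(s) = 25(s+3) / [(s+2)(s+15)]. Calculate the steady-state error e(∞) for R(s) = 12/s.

No free integrators in L(s): this is a type 0 system.
K_p = lim_{s→0} L(s) = 25·3 / (2·15) = 2.5.
e_ss = 12/(1 + K_p) = 12/3.5 = 24/7.

24/7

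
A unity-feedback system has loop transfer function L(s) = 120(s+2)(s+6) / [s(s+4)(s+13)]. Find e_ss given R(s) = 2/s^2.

13/180

System type = 1 (one pole at s=0).
K_v = lim_{s→0} s·L(s) = 120·2·6 / (4·13) = 360/13.
e_ss = 2/K_v = 2/(360/13) = 13/180.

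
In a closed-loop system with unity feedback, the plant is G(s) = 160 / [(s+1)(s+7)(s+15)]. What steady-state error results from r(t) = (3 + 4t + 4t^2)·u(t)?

infinity

System type = 0 (no poles at s=0). Treating each term separately:
  • 3: e_ss = 3/(1+K_p) with K_p=32/21 → 63/53.
  • 4t: a type-0 system cannot track it, e_ss → ∞.
  • 4t^2: a type-0 system cannot track it, e_ss → ∞.
The unbounded component dominates.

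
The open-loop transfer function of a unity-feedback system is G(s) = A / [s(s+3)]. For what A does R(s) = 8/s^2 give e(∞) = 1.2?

20

The open loop has one pole at the origin → type 1 system.
K_v = lim_{s→0} s·G(s) = A / (3) = (1/3)·A.
e_ss = 8/K_v = 1.2 ⇒ K_v = 20/3 ⇒ A = (20/3)/(1/3) = 20.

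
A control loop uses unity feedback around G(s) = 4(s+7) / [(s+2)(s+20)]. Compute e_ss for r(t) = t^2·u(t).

G(s) has no factors of s in the denominator, so the system is type 0.
For a type-0 system K_a = 0, so e_ss to a parabolic input is unbounded.

infinity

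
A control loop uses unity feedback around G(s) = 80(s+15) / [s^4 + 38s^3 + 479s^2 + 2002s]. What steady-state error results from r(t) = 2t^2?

Lowest-order denominator term is 2002s, so the open loop has 1 pole at the origin → type 1 system.
For a type-1 system K_a = 0, so e_ss to a parabolic input is unbounded.

infinity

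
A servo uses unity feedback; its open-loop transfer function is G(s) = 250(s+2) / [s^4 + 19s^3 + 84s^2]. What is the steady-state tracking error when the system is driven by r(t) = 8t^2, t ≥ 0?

The denominator has no term below 84s^2 — 2 poles at s=0, type 2.
K_a = lim_{s→0} s^2·G(s) = 250·2 / 84 = 125/21.
r(t) = 8t^2 gives R(s) = 16/s^3.
e_ss = 16/K_a = 16/(125/21) = 2.688.

2.688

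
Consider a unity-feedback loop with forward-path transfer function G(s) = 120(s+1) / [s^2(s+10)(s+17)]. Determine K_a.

Two free integrators in G(s): this is a type 2 system.
K_a = lim_{s→0} s^2·G(s) = 120·1 / (10·17) = 12/17.

12/17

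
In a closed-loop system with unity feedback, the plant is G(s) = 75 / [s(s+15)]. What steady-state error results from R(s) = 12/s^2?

2.4

System type = 1 (one pole at s=0).
K_v = lim_{s→0} s·G(s) = 75 / (15) = 5.
e_ss = 12/K_v = 12/5 = 2.4.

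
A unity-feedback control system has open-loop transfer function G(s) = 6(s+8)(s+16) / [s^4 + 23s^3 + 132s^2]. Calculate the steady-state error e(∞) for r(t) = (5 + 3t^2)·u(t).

33/32

Lowest-order denominator term is 132s^2, so the open loop has 2 poles at the origin → type 2 system. Treating each term separately:
  • 5: tracked with zero error.
  • 3t^2: e_ss = 6/K_a with K_a=64/11 → 33/32.
Total e_ss = 33/32.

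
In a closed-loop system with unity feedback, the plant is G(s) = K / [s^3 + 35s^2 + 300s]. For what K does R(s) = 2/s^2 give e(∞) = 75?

Factoring s from the denominator leaves a polynomial with constant term 300, so the system is type 1.
K_v = lim_{s→0} s·G(s) = K / 300 = (1/300)·K.
e_ss = 2/K_v = 75 ⇒ K_v = 2/75 ⇒ K = (2/75)/(1/300) = 8.

8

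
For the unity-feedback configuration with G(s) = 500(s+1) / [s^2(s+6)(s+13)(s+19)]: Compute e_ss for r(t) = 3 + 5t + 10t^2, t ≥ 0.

The open loop has two poles at the origin → type 2 system. Treating each term separately:
  • 3: tracked with zero error.
  • 5t: tracked with zero error.
  • 10t^2: e_ss = 20/K_a with K_a=250/741 → 59.28.
Total e_ss = 59.28.

59.28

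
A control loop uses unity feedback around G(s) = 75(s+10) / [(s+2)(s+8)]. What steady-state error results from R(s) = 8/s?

64/383

G(s) has no factors of s in the denominator, so the system is type 0.
K_p = lim_{s→0} G(s) = 75·10 / (2·8) = 46.875.
e_ss = 8/(1 + K_p) = 8/47.875 = 64/383.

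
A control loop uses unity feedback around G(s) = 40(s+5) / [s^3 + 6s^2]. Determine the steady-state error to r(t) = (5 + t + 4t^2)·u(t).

Factoring s^2 from the denominator leaves a polynomial with constant term 6, so the system is type 2. Taking each input component in turn:
  • 5: tracked with zero error.
  • t: tracked with zero error.
  • 4t^2: e_ss = 8/K_a with K_a=100/3 → 0.24.
Total e_ss = 0.24.

0.24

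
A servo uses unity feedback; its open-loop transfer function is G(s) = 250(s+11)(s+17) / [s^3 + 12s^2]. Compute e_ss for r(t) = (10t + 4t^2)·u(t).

48/23375

The denominator has no term below 12s^2 — 2 poles at s=0, type 2. By superposition:
  • 10t: tracked with zero error.
  • 4t^2: e_ss = 8/K_a with K_a=23375/6 → 48/23375.
Total e_ss = 48/23375.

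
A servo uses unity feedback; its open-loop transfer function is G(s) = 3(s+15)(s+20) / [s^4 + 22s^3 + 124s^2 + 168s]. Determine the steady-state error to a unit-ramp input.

Lowest-order denominator term is 168s, so the open loop has 1 pole at the origin → type 1 system.
K_v = lim_{s→0} s·G(s) = 3·15·20 / 168 = 75/14.
e_ss = 1/K_v = 1/(75/14) = 14/75.

14/75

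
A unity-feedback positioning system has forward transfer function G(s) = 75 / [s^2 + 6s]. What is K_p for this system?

K_p = lim_{s→0} G(s); with 1 pole at the origin the limit diverges, so K_p = ∞.

infinity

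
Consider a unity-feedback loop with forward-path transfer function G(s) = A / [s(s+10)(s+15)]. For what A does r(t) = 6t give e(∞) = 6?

One free integrator in G(s): this is a type 1 system.
K_v = lim_{s→0} s·G(s) = A / (10·15) = (1/150)·A.
e_ss = 6/K_v = 6 ⇒ K_v = 1 ⇒ A = 1/(1/150) = 150.

150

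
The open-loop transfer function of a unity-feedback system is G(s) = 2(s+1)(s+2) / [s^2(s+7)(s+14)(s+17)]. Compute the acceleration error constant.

System type = 2 (two poles at s=0).
K_a = lim_{s→0} s^2·G(s) = 2·1·2 / (7·14·17) = 2/833.

2/833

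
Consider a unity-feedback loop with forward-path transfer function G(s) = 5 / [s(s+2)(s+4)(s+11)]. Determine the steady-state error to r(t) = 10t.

System type = 1 (one pole at s=0).
K_v = lim_{s→0} s·G(s) = 5 / (2·4·11) = 5/88.
e_ss = 10/K_v = 10/(5/88) = 176.

176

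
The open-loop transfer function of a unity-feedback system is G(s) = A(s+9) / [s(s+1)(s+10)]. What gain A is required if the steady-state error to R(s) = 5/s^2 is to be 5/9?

System type = 1 (one pole at s=0).
K_v = lim_{s→0} s·G(s) = A·9 / (1·10) = 0.9·A.
e_ss = 5/K_v = 5/9 ⇒ K_v = 9 ⇒ A = 9/0.9 = 10.

10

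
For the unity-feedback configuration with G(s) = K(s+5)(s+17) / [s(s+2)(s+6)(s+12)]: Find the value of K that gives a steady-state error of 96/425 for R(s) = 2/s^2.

One free integrator in G(s): this is a type 1 system.
K_v = lim_{s→0} s·G(s) = K·5·17 / (2·6·12) = (85/144)·K.
e_ss = 2/K_v = 96/425 ⇒ K_v = 425/48 ⇒ K = (425/48)/(85/144) = 15.

15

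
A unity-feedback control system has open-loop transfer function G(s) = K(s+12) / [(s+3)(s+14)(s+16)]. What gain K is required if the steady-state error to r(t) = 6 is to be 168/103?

150

G(s) has no factors of s in the denominator, so the system is type 0.
K_p = lim_{s→0} G(s) = K·12 / (3·14·16) = (1/56)·K.
e_ss = 6/(1 + K_p) = 168/103 ⇒ 1 + (1/56)·K = 103/28 ⇒ K = 150.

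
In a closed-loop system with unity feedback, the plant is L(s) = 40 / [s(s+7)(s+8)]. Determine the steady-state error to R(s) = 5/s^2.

7

The open loop has one pole at the origin → type 1 system.
K_v = lim_{s→0} s·L(s) = 40 / (7·8) = 5/7.
e_ss = 5/K_v = 5/(5/7) = 7.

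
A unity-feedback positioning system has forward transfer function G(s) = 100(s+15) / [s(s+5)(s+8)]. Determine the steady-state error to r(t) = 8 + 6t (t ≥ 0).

G(s) has one factor of s in the denominator, so the system is type 1. Taking each input component in turn:
  • 8: tracked with zero error.
  • 6t: e_ss = 6/K_v with K_v=37.5 → 0.16.
Total e_ss = 0.16.

0.16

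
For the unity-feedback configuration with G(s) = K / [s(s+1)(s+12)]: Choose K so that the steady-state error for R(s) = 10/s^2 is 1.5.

80

The open loop has one pole at the origin → type 1 system.
K_v = lim_{s→0} s·G(s) = K / (1·12) = (1/12)·K.
e_ss = 10/K_v = 1.5 ⇒ K_v = 20/3 ⇒ K = (20/3)/(1/12) = 80.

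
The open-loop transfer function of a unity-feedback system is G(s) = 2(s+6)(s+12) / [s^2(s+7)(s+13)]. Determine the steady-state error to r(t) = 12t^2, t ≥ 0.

91/6

System type = 2 (two poles at s=0).
K_a = lim_{s→0} s^2·G(s) = 2·6·12 / (7·13) = 144/91.
r(t) = 12t^2 gives R(s) = 24/s^3.
e_ss = 24/K_a = 24/(144/91) = 91/6.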